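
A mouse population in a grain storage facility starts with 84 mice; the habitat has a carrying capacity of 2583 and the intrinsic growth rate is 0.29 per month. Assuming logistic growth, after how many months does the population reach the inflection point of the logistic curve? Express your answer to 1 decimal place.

Logistic growth is fastest at N = K/2 = 1291.5.
A = (K − N₀)/N₀ = 29.75. Set K/(1 + A·e^(−rt)) = K/2 → A·e^(−rt) = 1.
e^(−0.29t) = 1/29.75 = 0.0336134, so t = ln(29.75)/0.29 = 3.3928/0.29 = 11.699.

11.7 months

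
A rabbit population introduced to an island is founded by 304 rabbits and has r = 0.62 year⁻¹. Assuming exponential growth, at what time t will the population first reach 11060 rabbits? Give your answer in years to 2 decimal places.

Set N₀·e^(rt) = 11060: e^(0.62·t) = 11060/304 = 36.382.
0.62·t = ln(36.382) = 3.5941, so t = 3.5941/0.62 = 5.7969.

5.80 years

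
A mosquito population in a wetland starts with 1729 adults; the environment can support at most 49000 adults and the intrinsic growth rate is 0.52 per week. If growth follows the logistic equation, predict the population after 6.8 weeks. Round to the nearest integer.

27277 adults

A = (K − N₀)/N₀ = (49000 − 1729)/1729 = 27.34.
N(t) = K/(1 + A·e^(−rt)) = 49000/(1 + 27.34×e^(−0.52×6.8)).
e^(−3.536) = 0.02913; denominator = 1 + 27.34×0.02913 = 1.7964.
N = 49000/1.7964 = 27276.7.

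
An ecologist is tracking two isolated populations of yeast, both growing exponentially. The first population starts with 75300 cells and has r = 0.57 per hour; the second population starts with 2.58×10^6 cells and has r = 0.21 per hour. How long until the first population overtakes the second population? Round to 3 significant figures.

Set 75300·e^(0.57t) = 2.58×10^6·e^(0.21t).
e^((0.57 − 0.21)t) = 2.58×10^6/75300 → e^(0.36·t) = 34.263.
0.36·t = ln(34.263) = 3.5341, so t = 3.5341/0.36 = 9.8168.

9.82 hours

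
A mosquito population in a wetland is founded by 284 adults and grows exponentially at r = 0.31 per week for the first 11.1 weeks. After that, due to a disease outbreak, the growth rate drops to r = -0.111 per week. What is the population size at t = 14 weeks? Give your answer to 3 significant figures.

6430 adults

Phase 1: N(11.1) = 284·e^(0.31×11.1) = 284·e^3.441 = 8865.96.
Phase 2 runs for 14 − 11.1 = 2.9 weeks at r = -0.111.
N(14) = 8865.96·e^(-0.111×2.9) = 8865.96·e^-0.3219 = 6425.79.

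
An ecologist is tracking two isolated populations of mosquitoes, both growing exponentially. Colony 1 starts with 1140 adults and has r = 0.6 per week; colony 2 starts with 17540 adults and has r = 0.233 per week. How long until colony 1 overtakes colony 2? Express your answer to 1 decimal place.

Set 1140·e^(0.6t) = 17540·e^(0.233t).
e^((0.6 − 0.233)t) = 17540/1140 → e^(0.367·t) = 15.386.
0.367·t = ln(15.386) = 2.7335, so t = 2.7335/0.367 = 7.4481.

7.4 weeks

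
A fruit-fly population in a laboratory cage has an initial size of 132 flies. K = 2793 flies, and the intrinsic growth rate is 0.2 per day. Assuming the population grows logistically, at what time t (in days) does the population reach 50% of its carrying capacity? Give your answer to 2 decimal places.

15.02 days

A = (K − N₀)/N₀ = (2793 − 132)/132 = 20.159.
Solve 2793/(1 + 20.159·e^(−0.2t)) = 1396.5: 1 + 20.159·e^(−0.2t) = 2, so e^(−0.2t) = 0.0496054.
−0.2·t = ln(0.0496054) = -3.0037, so t = 3.0037/0.2 = 15.018.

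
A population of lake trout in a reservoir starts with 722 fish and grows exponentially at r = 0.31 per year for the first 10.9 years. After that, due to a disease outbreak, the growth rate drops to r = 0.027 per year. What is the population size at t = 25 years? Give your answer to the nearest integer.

Phase 1: N(10.9) = 722·e^(0.31×10.9) = 722·e^3.379 = 21184.5.
Phase 2 runs for 25 − 10.9 = 14.1 years at r = 0.027.
N(25) = 21184.5·e^(0.027×14.1) = 21184.5·e^0.3807 = 30999.5.

30999 fish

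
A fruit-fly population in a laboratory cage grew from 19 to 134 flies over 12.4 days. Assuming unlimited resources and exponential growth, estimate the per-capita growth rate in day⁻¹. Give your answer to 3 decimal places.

From N(t) = N₀·e^(rt): e^(r·12.4) = 134/19 = 7.0526.
r·12.4 = ln(7.0526) = 1.9534, so r = 1.9534/12.4 = 0.15753.

0.158 per day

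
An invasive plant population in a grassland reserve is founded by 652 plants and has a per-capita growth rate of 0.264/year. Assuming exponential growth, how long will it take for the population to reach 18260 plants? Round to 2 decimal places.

12.62 years

Set N₀·e^(rt) = 18260: e^(0.264·t) = 18260/652 = 28.006.
0.264·t = ln(28.006) = 3.3324, so t = 3.3324/0.264 = 12.623.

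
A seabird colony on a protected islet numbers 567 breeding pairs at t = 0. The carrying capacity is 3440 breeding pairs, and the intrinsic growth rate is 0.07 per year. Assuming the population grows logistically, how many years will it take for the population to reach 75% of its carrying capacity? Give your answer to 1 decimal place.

38.9 years

A = (K − N₀)/N₀ = (3440 − 567)/567 = 5.067.
Solve 3440/(1 + 5.067·e^(−0.07t)) = 2580: 1 + 5.067·e^(−0.07t) = 1.3333, so e^(−0.07t) = 0.0657849.
−0.07·t = ln(0.0657849) = -2.7214, so t = 2.7214/0.07 = 38.877.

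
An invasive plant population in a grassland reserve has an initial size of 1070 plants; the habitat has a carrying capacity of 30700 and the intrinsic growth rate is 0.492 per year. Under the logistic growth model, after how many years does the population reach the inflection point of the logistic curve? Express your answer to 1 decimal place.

Logistic growth is fastest at N = K/2 = 15350.
A = (K − N₀)/N₀ = 27.692. Set K/(1 + A·e^(−rt)) = K/2 → A·e^(−rt) = 1.
e^(−0.492t) = 1/27.692 = 0.036112, so t = ln(27.692)/0.492 = 3.3211/0.492 = 6.7503.

6.8 years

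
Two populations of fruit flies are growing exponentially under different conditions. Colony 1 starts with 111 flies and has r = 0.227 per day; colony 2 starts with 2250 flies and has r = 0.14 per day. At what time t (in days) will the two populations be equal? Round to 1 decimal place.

34.6 days

Set 111·e^(0.227t) = 2250·e^(0.14t).
e^((0.227 − 0.14)t) = 2250/111 → e^(0.087·t) = 20.27.
0.087·t = ln(20.27) = 3.0092, so t = 3.0092/0.087 = 34.588.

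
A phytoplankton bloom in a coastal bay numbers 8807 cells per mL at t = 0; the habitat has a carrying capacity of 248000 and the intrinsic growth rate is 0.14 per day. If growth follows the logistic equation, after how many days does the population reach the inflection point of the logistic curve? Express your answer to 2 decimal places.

Logistic growth is fastest at N = K/2 = 124000.
A = (K − N₀)/N₀ = 27.159. Set K/(1 + A·e^(−rt)) = K/2 → A·e^(−rt) = 1.
e^(−0.14t) = 1/27.159 = 0.0368196, so t = ln(27.159)/0.14 = 3.3017/0.14 = 23.584.

23.58 days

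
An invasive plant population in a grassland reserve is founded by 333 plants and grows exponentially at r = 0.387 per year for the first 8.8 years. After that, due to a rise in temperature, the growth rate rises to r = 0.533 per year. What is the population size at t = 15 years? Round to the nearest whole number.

273305 plants

Phase 1: N(8.8) = 333·e^(0.387×8.8) = 333·e^3.406 = 10034.1.
Phase 2 runs for 15 − 8.8 = 6.2 years at r = 0.533.
N(15) = 10034.1·e^(0.533×6.2) = 10034.1·e^3.305 = 273305.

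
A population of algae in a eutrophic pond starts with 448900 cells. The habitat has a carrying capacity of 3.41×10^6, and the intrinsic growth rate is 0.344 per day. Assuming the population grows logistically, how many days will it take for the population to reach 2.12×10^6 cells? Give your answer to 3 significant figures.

6.93 days

A = (K − N₀)/N₀ = (3.41×10^6 − 448900)/448900 = 6.5963.
Solve 3.41×10^6/(1 + 6.5963·e^(−0.344t)) = 2.12×10^6: 1 + 6.5963·e^(−0.344t) = 1.6085, so e^(−0.344t) = 0.0922466.
−0.344·t = ln(0.0922466) = -2.3833, so t = 2.3833/0.344 = 6.9282.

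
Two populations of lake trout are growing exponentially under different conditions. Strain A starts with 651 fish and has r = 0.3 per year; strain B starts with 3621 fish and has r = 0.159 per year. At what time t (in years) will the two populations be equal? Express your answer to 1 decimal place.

Set 651·e^(0.3t) = 3621·e^(0.159t).
e^((0.3 − 0.159)t) = 3621/651 → e^(0.141·t) = 5.5622.
0.141·t = ln(5.5622) = 1.716, so t = 1.716/0.141 = 12.17.

12.2 years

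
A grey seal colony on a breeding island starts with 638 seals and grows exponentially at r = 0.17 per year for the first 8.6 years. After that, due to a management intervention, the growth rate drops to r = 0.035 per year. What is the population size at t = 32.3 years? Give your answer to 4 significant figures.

Phase 1: N(8.6) = 638·e^(0.17×8.6) = 638·e^1.462 = 2752.7.
Phase 2 runs for 32.3 − 8.6 = 23.7 years at r = 0.035.
N(32.3) = 2752.7·e^(0.035×23.7) = 2752.7·e^0.8295 = 6309.67.

6310 seals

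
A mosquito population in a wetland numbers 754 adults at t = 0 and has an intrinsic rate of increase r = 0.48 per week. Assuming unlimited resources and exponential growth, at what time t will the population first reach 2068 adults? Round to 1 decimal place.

Set N₀·e^(rt) = 2068: e^(0.48·t) = 2068/754 = 2.7427.
0.48·t = ln(2.7427) = 1.0089, so t = 1.0089/0.48 = 2.102.

2.1 weeks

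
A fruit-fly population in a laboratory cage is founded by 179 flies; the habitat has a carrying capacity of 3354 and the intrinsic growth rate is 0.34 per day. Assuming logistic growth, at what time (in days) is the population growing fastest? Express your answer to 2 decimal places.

Logistic growth is fastest at N = K/2 = 1677.
A = (K − N₀)/N₀ = 17.737. Set K/(1 + A·e^(−rt)) = K/2 → A·e^(−rt) = 1.
e^(−0.34t) = 1/17.737 = 0.056378, so t = ln(17.737)/0.34 = 2.8757/0.34 = 8.4579.

8.46 days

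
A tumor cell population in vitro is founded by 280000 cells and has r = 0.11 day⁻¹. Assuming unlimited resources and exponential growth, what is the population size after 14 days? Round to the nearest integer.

1306085 cells

N(t) = N₀·e^(rt) = 280000 × e^(0.11×14) = 280000 × e^1.54.
e^1.54 ≈ 4.6646, so N ≈ 280000 × 4.6646 = 1.306085×10^6.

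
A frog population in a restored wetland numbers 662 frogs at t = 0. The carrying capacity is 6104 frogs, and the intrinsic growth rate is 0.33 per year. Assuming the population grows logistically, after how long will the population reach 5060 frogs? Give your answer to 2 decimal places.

A = (K − N₀)/N₀ = (6104 − 662)/662 = 8.2205.
Solve 6104/(1 + 8.2205·e^(−0.33t)) = 5060: 1 + 8.2205·e^(−0.33t) = 1.2063, so e^(−0.33t) = 0.0250986.
−0.33·t = ln(0.0250986) = -3.6849, so t = 3.6849/0.33 = 11.166.

11.17 years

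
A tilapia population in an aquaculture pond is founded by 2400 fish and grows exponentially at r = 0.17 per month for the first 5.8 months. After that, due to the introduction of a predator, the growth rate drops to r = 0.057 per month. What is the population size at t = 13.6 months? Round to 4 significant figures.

Phase 1: N(5.8) = 2400·e^(0.17×5.8) = 2400·e^0.986 = 6433.18.
Phase 2 runs for 13.6 − 5.8 = 7.8 months at r = 0.057.
N(13.6) = 6433.18·e^(0.057×7.8) = 6433.18·e^0.4446 = 10034.9.

10030 fish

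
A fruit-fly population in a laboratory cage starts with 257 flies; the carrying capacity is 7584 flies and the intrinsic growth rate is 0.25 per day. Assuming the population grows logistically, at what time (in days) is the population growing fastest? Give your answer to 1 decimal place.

Logistic growth is fastest at N = K/2 = 3792.
A = (K − N₀)/N₀ = 28.51. Set K/(1 + A·e^(−rt)) = K/2 → A·e^(−rt) = 1.
e^(−0.25t) = 1/28.51 = 0.0350757, so t = ln(28.51)/0.25 = 3.3502/0.25 = 13.401.

13.4 days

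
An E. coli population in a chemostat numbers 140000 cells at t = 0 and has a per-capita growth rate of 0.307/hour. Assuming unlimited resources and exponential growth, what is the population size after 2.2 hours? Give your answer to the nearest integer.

N(t) = N₀·e^(rt) = 140000 × e^(0.307×2.2) = 140000 × e^0.6754.
e^0.6754 ≈ 1.9648, so N ≈ 140000 × 1.9648 = 275075.

275075 cells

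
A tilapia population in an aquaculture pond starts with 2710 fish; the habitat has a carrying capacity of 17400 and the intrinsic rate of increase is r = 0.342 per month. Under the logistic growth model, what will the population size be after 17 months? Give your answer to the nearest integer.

17123 fish

A = (K − N₀)/N₀ = (17400 − 2710)/2710 = 5.4207.
N(t) = K/(1 + A·e^(−rt)) = 17400/(1 + 5.4207×e^(−0.342×17)).
e^(−5.814) = 0.0029855; denominator = 1 + 5.4207×0.0029855 = 1.0162.
N = 17400/1.0162 = 17122.9.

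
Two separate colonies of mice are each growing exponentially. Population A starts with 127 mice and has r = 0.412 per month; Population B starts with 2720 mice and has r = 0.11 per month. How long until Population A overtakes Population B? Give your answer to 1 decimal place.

Set 127·e^(0.412t) = 2720·e^(0.11t).
e^((0.412 − 0.11)t) = 2720/127 → e^(0.302·t) = 21.417.
0.302·t = ln(21.417) = 3.0642, so t = 3.0642/0.302 = 10.146.

10.1 months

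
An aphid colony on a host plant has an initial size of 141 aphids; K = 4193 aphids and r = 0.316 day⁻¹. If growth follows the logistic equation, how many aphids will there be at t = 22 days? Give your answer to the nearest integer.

4081 aphids

A = (K − N₀)/N₀ = (4193 − 141)/141 = 28.738.
N(t) = K/(1 + A·e^(−rt)) = 4193/(1 + 28.738×e^(−0.316×22)).
e^(−6.952) = 0.00095672; denominator = 1 + 28.738×0.00095672 = 1.0275.
N = 4193/1.0275 = 4080.8.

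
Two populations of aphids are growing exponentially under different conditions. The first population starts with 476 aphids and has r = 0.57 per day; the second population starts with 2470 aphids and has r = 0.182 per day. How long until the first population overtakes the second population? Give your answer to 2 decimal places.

Set 476·e^(0.57t) = 2470·e^(0.182t).
e^((0.57 − 0.182)t) = 2470/476 → e^(0.388·t) = 5.1891.
0.388·t = ln(5.1891) = 1.6466, so t = 1.6466/0.388 = 4.2437.

4.24 days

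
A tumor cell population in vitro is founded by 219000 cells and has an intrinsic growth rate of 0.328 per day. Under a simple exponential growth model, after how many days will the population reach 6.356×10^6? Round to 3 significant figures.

10.3 days

Set N₀·e^(rt) = 6.356×10^6: e^(0.328·t) = 6.356×10^6/219000 = 29.023.
0.328·t = ln(29.023) = 3.3681, so t = 3.3681/0.328 = 10.269.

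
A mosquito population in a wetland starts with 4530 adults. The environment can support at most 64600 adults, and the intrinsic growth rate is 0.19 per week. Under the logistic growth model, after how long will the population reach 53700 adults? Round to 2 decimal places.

A = (K − N₀)/N₀ = (64600 − 4530)/4530 = 13.26.
Solve 64600/(1 + 13.26·e^(−0.19t)) = 53700: 1 + 13.26·e^(−0.19t) = 1.203, so e^(−0.19t) = 0.0153071.
−0.19·t = ln(0.0153071) = -4.1794, so t = 4.1794/0.19 = 21.997.

22.00 weeks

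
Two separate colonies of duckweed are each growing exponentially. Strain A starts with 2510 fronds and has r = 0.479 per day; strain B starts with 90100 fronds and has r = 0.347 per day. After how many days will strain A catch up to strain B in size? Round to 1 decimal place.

Set 2510·e^(0.479t) = 90100·e^(0.347t).
e^((0.479 − 0.347)t) = 90100/2510 → e^(0.132·t) = 35.896.
0.132·t = ln(35.896) = 3.5806, so t = 3.5806/0.132 = 27.126.

27.1 days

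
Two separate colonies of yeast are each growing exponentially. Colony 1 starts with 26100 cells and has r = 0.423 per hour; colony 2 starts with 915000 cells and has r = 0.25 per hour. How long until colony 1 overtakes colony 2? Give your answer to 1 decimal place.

20.6 hours

Set 26100·e^(0.423t) = 915000·e^(0.25t).
e^((0.423 − 0.25)t) = 915000/26100 → e^(0.173·t) = 35.057.
0.173·t = ln(35.057) = 3.557, so t = 3.557/0.173 = 20.561.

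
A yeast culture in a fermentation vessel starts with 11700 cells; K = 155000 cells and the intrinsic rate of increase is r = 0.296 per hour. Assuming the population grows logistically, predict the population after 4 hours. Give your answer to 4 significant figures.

32640 cells

A = (K − N₀)/N₀ = (155000 − 11700)/11700 = 12.248.
N(t) = K/(1 + A·e^(−rt)) = 155000/(1 + 12.248×e^(−0.296×4)).
e^(−1.184) = 0.30605; denominator = 1 + 12.248×0.30605 = 4.7485.
N = 155000/4.7485 = 32642.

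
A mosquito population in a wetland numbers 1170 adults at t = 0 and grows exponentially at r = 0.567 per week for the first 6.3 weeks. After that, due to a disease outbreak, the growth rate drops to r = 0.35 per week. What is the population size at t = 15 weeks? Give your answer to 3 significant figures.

Phase 1: N(6.3) = 1170·e^(0.567×6.3) = 1170·e^3.572 = 41641.8.
Phase 2 runs for 15 − 6.3 = 8.7 weeks at r = 0.35.
N(15) = 41641.8·e^(0.35×8.7) = 41641.8·e^3.045 = 874895.

875000 adults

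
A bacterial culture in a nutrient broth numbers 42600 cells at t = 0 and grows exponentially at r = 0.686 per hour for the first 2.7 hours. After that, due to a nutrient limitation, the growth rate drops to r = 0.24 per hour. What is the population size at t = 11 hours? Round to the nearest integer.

Phase 1: N(2.7) = 42600·e^(0.686×2.7) = 42600·e^1.852 = 271525.
Phase 2 runs for 11 − 2.7 = 8.3 hours at r = 0.24.
N(11) = 271525·e^(0.24×8.3) = 271525·e^1.992 = 1.990327×10^6.

1990327 cells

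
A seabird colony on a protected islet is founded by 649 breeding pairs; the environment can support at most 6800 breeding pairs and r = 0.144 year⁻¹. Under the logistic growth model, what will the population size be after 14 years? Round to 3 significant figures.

3010 breeding pairs

A = (K − N₀)/N₀ = (6800 − 649)/649 = 9.4777.
N(t) = K/(1 + A·e^(−rt)) = 6800/(1 + 9.4777×e^(−0.144×14)).
e^(−2.016) = 0.13319; denominator = 1 + 9.4777×0.13319 = 2.2623.
N = 6800/2.2623 = 3005.79.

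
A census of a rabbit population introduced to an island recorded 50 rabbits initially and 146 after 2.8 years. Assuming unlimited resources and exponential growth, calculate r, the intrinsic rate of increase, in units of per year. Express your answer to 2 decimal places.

0.38 per year

From N(t) = N₀·e^(rt): e^(r·2.8) = 146/50 = 2.92.
r·2.8 = ln(2.92) = 1.0716, so r = 1.0716/2.8 = 0.38271.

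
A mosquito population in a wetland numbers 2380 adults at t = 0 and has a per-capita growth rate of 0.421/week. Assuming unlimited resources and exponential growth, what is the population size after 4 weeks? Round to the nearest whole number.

N(t) = N₀·e^(rt) = 2380 × e^(0.421×4) = 2380 × e^1.684.
e^1.684 ≈ 5.3871, so N ≈ 2380 × 5.3871 = 12821.2.

12821 adults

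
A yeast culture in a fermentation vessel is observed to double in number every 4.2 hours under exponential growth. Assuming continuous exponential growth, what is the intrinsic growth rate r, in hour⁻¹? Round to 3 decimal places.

r = ln(2)/t_d = 0.6931/4.2 = 0.16504.

0.165 per hour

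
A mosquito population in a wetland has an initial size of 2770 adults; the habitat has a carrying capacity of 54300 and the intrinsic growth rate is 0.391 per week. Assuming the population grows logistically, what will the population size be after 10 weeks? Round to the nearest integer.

A = (K − N₀)/N₀ = (54300 − 2770)/2770 = 18.603.
N(t) = K/(1 + A·e^(−rt)) = 54300/(1 + 18.603×e^(−0.391×10)).
e^(−3.91) = 0.020041; denominator = 1 + 18.603×0.020041 = 1.3728.
N = 54300/1.3728 = 39553.9.

39554 adults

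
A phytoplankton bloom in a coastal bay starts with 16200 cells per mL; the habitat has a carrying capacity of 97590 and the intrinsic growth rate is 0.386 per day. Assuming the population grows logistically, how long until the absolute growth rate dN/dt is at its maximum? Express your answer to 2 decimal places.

4.18 days

Logistic growth is fastest at N = K/2 = 48795.
A = (K − N₀)/N₀ = 5.0241. Set K/(1 + A·e^(−rt)) = K/2 → A·e^(−rt) = 1.
e^(−0.386t) = 1/5.0241 = 0.199042, so t = ln(5.0241)/0.386 = 1.6142/0.386 = 4.182.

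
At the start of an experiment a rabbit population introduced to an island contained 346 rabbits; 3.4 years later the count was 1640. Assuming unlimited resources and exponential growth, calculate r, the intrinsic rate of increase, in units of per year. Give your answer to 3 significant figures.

From N(t) = N₀·e^(rt): e^(r·3.4) = 1640/346 = 4.7399.
r·3.4 = ln(4.7399) = 1.556, so r = 1.556/3.4 = 0.45765.

0.458 per year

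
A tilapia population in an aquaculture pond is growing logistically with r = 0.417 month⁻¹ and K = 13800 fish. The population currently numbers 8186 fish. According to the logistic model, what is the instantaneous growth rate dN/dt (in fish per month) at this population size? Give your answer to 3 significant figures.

dN/dt = rN(1 − N/K) = 0.417 × 8186 × (1 − 8186/13800).
1 − 8186/13800 = 0.40681; dN/dt = 0.417 × 8186 × 0.40681 = 1388.7.

1390 fish per month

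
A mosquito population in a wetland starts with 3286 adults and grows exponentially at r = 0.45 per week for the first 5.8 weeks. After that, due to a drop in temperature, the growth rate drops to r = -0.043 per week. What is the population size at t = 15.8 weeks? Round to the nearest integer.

29069 adults

Phase 1: N(5.8) = 3286·e^(0.45×5.8) = 3286·e^2.61 = 44686.5.
Phase 2 runs for 15.8 − 5.8 = 10 weeks at r = -0.043.
N(15.8) = 44686.5·e^(-0.043×10) = 44686.5·e^-0.43 = 29069.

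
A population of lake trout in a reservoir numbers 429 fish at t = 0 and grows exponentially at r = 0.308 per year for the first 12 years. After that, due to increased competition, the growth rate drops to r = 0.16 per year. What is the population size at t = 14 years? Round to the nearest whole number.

23800 fish

Phase 1: N(12) = 429·e^(0.308×12) = 429·e^3.696 = 17282.6.
Phase 2 runs for 14 − 12 = 2 years at r = 0.16.
N(14) = 17282.6·e^(0.16×2) = 17282.6·e^0.32 = 23800.4.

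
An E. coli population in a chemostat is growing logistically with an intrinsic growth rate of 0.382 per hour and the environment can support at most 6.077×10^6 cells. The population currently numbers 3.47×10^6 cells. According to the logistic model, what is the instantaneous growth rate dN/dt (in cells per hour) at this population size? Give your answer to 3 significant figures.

569000 cells per hour

dN/dt = rN(1 − N/K) = 0.382 × 3.47×10^6 × (1 − 3.47×10^6/6.077×10^6).
1 − 3.47×10^6/6.077×10^6 = 0.42899; dN/dt = 0.382 × 3.47×10^6 × 0.42899 = 5.68649×10^5.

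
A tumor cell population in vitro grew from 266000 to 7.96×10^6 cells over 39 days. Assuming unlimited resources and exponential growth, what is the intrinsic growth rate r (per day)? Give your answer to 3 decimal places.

0.087 per day

From N(t) = N₀·e^(rt): e^(r·39) = 7.96×10^6/266000 = 29.925.
r·39 = ln(29.925) = 3.3987, so r = 3.3987/39 = 0.087146.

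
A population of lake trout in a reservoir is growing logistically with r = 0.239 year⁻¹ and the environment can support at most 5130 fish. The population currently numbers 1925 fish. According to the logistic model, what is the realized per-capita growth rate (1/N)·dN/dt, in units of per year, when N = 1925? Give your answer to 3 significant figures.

0.149 per year

(1/N)·dN/dt = r(1 − N/K) = 0.239 × (1 − 1925/5130).
= 0.239 × 0.62476 = 0.14932.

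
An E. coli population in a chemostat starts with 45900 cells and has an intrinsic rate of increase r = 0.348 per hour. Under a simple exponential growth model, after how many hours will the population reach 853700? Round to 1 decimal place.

Set N₀·e^(rt) = 853700: e^(0.348·t) = 853700/45900 = 18.599.
0.348·t = ln(18.599) = 2.9231, so t = 2.9231/0.348 = 8.3998.

8.4 hours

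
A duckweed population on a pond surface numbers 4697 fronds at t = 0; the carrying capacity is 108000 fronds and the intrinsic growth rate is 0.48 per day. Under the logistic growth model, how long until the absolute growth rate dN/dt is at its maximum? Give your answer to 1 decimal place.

Logistic growth is fastest at N = K/2 = 54000.
A = (K − N₀)/N₀ = 21.993. Set K/(1 + A·e^(−rt)) = K/2 → A·e^(−rt) = 1.
e^(−0.48t) = 1/21.993 = 0.0454682, so t = ln(21.993)/0.48 = 3.0907/0.48 = 6.439.

6.4 days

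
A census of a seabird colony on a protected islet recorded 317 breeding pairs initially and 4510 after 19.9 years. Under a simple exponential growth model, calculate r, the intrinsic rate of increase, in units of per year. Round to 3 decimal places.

From N(t) = N₀·e^(rt): e^(r·19.9) = 4510/317 = 14.227.
r·19.9 = ln(14.227) = 2.6552, so r = 2.6552/19.9 = 0.13342.

0.133 per year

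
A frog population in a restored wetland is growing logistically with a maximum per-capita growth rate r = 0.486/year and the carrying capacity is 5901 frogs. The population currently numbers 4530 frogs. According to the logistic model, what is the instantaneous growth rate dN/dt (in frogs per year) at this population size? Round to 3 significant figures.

512 frogs per year

dN/dt = rN(1 − N/K) = 0.486 × 4530 × (1 − 4530/5901).
1 − 4530/5901 = 0.23233; dN/dt = 0.486 × 4530 × 0.23233 = 511.5.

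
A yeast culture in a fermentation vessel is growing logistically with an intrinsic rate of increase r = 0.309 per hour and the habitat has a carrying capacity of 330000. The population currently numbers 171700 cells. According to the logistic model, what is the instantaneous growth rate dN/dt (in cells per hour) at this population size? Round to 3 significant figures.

25500 cells per hour

dN/dt = rN(1 − N/K) = 0.309 × 171700 × (1 − 171700/330000).
1 − 171700/330000 = 0.4797; dN/dt = 0.309 × 171700 × 0.4797 = 25450.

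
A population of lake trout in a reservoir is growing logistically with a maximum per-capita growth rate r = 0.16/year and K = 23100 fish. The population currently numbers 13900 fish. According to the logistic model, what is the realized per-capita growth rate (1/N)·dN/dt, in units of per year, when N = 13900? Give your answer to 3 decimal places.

(1/N)·dN/dt = r(1 − N/K) = 0.16 × (1 − 13900/23100).
= 0.16 × 0.39827 = 0.063723.

0.064 per year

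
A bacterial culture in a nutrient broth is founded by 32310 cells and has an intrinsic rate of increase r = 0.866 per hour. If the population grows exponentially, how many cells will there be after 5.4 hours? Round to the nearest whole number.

N(t) = N₀·e^(rt) = 32310 × e^(0.866×5.4) = 32310 × e^4.676.
e^4.676 ≈ 107.38, so N ≈ 32310 × 107.38 = 3.469538×10^6.

3469538 cells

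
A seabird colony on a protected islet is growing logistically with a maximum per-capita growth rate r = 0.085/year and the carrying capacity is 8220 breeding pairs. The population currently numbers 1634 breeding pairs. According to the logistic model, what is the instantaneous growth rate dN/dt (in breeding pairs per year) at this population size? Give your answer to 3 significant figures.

111 breeding pairs per year

dN/dt = rN(1 − N/K) = 0.085 × 1634 × (1 − 1634/8220).
1 − 1634/8220 = 0.80122; dN/dt = 0.085 × 1634 × 0.80122 = 111.28.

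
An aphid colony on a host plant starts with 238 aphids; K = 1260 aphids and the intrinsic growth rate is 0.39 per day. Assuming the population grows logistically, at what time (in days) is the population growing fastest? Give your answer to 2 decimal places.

Logistic growth is fastest at N = K/2 = 630.
A = (K − N₀)/N₀ = 4.2941. Set K/(1 + A·e^(−rt)) = K/2 → A·e^(−rt) = 1.
e^(−0.39t) = 1/4.2941 = 0.232877, so t = ln(4.2941)/0.39 = 1.4572/0.39 = 3.7365.

3.74 days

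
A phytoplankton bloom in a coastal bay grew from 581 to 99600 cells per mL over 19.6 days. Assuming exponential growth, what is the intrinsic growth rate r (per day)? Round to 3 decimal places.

0.262 per day

From N(t) = N₀·e^(rt): e^(r·19.6) = 99600/581 = 171.43.
r·19.6 = ln(171.43) = 5.1442, so r = 5.1442/19.6 = 0.26246.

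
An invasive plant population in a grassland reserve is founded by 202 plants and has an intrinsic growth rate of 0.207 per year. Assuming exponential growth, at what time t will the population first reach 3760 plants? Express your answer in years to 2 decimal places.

14.13 years

Set N₀·e^(rt) = 3760: e^(0.207·t) = 3760/202 = 18.614.
0.207·t = ln(18.614) = 2.9239, so t = 2.9239/0.207 = 14.125.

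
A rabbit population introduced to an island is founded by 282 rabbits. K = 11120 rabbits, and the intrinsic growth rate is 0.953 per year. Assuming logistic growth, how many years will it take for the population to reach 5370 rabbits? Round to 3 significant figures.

A = (K − N₀)/N₀ = (11120 − 282)/282 = 38.433.
Solve 11120/(1 + 38.433·e^(−0.953t)) = 5370: 1 + 38.433·e^(−0.953t) = 2.0708, so e^(−0.953t) = 0.0278608.
−0.953·t = ln(0.0278608) = -3.5805, so t = 3.5805/0.953 = 3.7571.

3.76 years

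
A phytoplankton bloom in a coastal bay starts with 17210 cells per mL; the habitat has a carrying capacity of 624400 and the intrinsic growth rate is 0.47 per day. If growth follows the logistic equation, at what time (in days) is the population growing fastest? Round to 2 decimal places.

7.58 days

Logistic growth is fastest at N = K/2 = 312200.
A = (K − N₀)/N₀ = 35.281. Set K/(1 + A·e^(−rt)) = K/2 → A·e^(−rt) = 1.
e^(−0.47t) = 1/35.281 = 0.0283437, so t = ln(35.281)/0.47 = 3.5634/0.47 = 7.5816.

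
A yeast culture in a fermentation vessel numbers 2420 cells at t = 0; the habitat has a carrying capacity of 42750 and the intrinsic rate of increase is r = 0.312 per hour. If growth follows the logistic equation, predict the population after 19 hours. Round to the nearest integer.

A = (K − N₀)/N₀ = (42750 − 2420)/2420 = 16.665.
N(t) = K/(1 + A·e^(−rt)) = 42750/(1 + 16.665×e^(−0.312×19)).
e^(−5.928) = 0.0026638; denominator = 1 + 16.665×0.0026638 = 1.0444.
N = 42750/1.0444 = 40932.9.

40933 cells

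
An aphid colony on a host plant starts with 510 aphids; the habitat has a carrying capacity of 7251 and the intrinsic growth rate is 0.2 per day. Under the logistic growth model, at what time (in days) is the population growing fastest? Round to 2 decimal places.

12.91 days

Logistic growth is fastest at N = K/2 = 3625.5.
A = (K − N₀)/N₀ = 13.218. Set K/(1 + A·e^(−rt)) = K/2 → A·e^(−rt) = 1.
e^(−0.2t) = 1/13.218 = 0.0756564, so t = ln(13.218)/0.2 = 2.5816/0.2 = 12.908.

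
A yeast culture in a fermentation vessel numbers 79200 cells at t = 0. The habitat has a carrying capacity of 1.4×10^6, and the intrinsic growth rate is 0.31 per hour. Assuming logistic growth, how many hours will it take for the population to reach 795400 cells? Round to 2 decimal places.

9.96 hours

A = (K − N₀)/N₀ = (1.4×10^6 − 79200)/79200 = 16.677.
Solve 1.4×10^6/(1 + 16.677·e^(−0.31t)) = 795400: 1 + 16.677·e^(−0.31t) = 1.7601, so e^(−0.31t) = 0.0455796.
−0.31·t = ln(0.0455796) = -3.0883, so t = 3.0883/0.31 = 9.9622.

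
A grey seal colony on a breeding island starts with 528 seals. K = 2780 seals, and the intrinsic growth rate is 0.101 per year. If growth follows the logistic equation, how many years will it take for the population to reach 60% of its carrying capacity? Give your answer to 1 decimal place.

18.4 years

A = (K − N₀)/N₀ = (2780 − 528)/528 = 4.2652.
Solve 2780/(1 + 4.2652·e^(−0.101t)) = 1668: 1 + 4.2652·e^(−0.101t) = 1.6667, so e^(−0.101t) = 0.156306.
−0.101·t = ln(0.156306) = -1.8559, so t = 1.8559/0.101 = 18.376.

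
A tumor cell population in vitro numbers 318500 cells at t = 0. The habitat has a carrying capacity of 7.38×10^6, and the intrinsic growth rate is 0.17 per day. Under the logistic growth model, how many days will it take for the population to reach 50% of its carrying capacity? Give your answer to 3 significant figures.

18.2 days

A = (K − N₀)/N₀ = (7.38×10^6 − 318500)/318500 = 22.171.
Solve 7.38×10^6/(1 + 22.171·e^(−0.17t)) = 3.69×10^6: 1 + 22.171·e^(−0.17t) = 2, so e^(−0.17t) = 0.0451037.
−0.17·t = ln(0.0451037) = -3.0988, so t = 3.0988/0.17 = 18.228.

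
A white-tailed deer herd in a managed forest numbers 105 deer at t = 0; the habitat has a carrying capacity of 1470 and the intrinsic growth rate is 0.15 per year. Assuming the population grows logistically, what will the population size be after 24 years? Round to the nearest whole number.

A = (K − N₀)/N₀ = (1470 − 105)/105 = 13.
N(t) = K/(1 + A·e^(−rt)) = 1470/(1 + 13×e^(−0.15×24)).
e^(−3.6) = 0.027324; denominator = 1 + 13×0.027324 = 1.3552.
N = 1470/1.3552 = 1084.7.

1085 deer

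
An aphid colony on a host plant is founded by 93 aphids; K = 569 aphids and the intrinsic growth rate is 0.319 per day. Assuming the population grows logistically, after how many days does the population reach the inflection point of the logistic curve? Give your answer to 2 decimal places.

5.12 days

Logistic growth is fastest at N = K/2 = 284.5.
A = (K − N₀)/N₀ = 5.1183. Set K/(1 + A·e^(−rt)) = K/2 → A·e^(−rt) = 1.
e^(−0.319t) = 1/5.1183 = 0.195378, so t = ln(5.1183)/0.319 = 1.6328/0.319 = 5.1186.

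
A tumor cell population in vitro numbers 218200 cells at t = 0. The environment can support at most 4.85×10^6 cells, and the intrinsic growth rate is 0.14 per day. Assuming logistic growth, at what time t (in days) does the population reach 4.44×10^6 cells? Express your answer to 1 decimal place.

A = (K − N₀)/N₀ = (4.85×10^6 − 218200)/218200 = 21.227.
Solve 4.85×10^6/(1 + 21.227·e^(−0.14t)) = 4.44×10^6: 1 + 21.227·e^(−0.14t) = 1.0923, so e^(−0.14t) = 0.00435017.
−0.14·t = ln(0.00435017) = -5.4375, so t = 5.4375/0.14 = 38.84.

38.8 days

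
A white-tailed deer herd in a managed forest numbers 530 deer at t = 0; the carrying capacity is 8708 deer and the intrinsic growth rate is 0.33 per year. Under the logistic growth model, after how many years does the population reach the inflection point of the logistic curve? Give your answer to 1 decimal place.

Logistic growth is fastest at N = K/2 = 4354.
A = (K − N₀)/N₀ = 15.43. Set K/(1 + A·e^(−rt)) = K/2 → A·e^(−rt) = 1.
e^(−0.33t) = 1/15.43 = 0.064808, so t = ln(15.43)/0.33 = 2.7363/0.33 = 8.2919.

8.3 years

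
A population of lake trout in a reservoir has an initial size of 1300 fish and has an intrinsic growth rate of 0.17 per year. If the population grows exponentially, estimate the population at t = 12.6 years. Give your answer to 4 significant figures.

11070 fish

N(t) = N₀·e^(rt) = 1300 × e^(0.17×12.6) = 1300 × e^2.142.
e^2.142 ≈ 8.5165, so N ≈ 1300 × 8.5165 = 11071.4.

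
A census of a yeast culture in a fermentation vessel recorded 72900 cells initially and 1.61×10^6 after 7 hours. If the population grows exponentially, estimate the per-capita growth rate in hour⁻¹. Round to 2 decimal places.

From N(t) = N₀·e^(rt): e^(r·7) = 1.61×10^6/72900 = 22.085.
r·7 = ln(22.085) = 3.0949, so r = 3.0949/7 = 0.44213.

0.44 per hour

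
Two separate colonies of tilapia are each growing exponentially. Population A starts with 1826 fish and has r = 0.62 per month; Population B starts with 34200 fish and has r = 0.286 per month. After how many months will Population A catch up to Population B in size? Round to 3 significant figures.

Set 1826·e^(0.62t) = 34200·e^(0.286t).
e^((0.62 − 0.286)t) = 34200/1826 → e^(0.334·t) = 18.729.
0.334·t = ln(18.729) = 2.9301, so t = 2.9301/0.334 = 8.7727.

8.77 months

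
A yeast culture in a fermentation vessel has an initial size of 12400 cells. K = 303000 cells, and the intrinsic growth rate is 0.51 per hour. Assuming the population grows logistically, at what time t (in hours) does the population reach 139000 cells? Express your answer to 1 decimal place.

5.9 hours

A = (K − N₀)/N₀ = (303000 − 12400)/12400 = 23.435.
Solve 303000/(1 + 23.435·e^(−0.51t)) = 139000: 1 + 23.435·e^(−0.51t) = 2.1799, so e^(−0.51t) = 0.0503449.
−0.51·t = ln(0.0503449) = -2.9889, so t = 2.9889/0.51 = 5.8605.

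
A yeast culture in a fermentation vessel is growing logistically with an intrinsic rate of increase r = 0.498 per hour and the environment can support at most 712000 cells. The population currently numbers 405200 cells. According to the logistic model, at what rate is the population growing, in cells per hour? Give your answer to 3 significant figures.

87000 cells per hour

dN/dt = rN(1 − N/K) = 0.498 × 405200 × (1 − 405200/712000).
1 − 405200/712000 = 0.4309; dN/dt = 0.498 × 405200 × 0.4309 = 86951.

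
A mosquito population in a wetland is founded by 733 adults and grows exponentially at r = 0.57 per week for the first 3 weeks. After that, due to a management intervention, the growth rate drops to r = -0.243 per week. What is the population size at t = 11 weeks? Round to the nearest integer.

Phase 1: N(3) = 733·e^(0.57×3) = 733·e^1.71 = 4052.73.
Phase 2 runs for 11 − 3 = 8 weeks at r = -0.243.
N(11) = 4052.73·e^(-0.243×8) = 4052.73·e^-1.944 = 580.068.

580 adults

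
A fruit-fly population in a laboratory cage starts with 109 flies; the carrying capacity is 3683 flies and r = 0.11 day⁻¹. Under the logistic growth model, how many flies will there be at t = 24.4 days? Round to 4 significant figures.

1137 flies

A = (K − N₀)/N₀ = (3683 − 109)/109 = 32.789.
N(t) = K/(1 + A·e^(−rt)) = 3683/(1 + 32.789×e^(−0.11×24.4)).
e^(−2.684) = 0.068289; denominator = 1 + 32.789×0.068289 = 3.2391.
N = 3683/3.2391 = 1137.03.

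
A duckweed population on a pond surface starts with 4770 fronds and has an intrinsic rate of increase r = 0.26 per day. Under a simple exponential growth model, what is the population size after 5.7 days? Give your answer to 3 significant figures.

21000 fronds

N(t) = N₀·e^(rt) = 4770 × e^(0.26×5.7) = 4770 × e^1.482.
e^1.482 ≈ 4.4017, so N ≈ 4770 × 4.4017 = 20996.3.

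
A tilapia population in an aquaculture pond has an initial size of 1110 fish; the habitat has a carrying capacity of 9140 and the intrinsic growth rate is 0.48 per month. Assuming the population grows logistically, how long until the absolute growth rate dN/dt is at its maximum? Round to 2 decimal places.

Logistic growth is fastest at N = K/2 = 4570.
A = (K − N₀)/N₀ = 7.2342. Set K/(1 + A·e^(−rt)) = K/2 → A·e^(−rt) = 1.
e^(−0.48t) = 1/7.2342 = 0.138232, so t = ln(7.2342)/0.48 = 1.9788/0.48 = 4.1226.

4.12 months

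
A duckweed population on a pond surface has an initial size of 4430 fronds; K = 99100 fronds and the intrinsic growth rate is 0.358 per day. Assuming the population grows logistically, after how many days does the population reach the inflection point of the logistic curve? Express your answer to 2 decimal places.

Logistic growth is fastest at N = K/2 = 49550.
A = (K − N₀)/N₀ = 21.37. Set K/(1 + A·e^(−rt)) = K/2 → A·e^(−rt) = 1.
e^(−0.358t) = 1/21.37 = 0.0467941, so t = ln(21.37)/0.358 = 3.062/0.358 = 8.5531.

8.55 days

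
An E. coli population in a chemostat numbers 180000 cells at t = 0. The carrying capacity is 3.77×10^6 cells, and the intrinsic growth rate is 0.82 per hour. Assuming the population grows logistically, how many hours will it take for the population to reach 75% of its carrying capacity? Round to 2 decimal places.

4.99 hours

A = (K − N₀)/N₀ = (3.77×10^6 − 180000)/180000 = 19.944.
Solve 3.77×10^6/(1 + 19.944·e^(−0.82t)) = 2.8275×10^6: 1 + 19.944·e^(−0.82t) = 1.3333, so e^(−0.82t) = 0.0167131.
−0.82·t = ln(0.0167131) = -4.0916, so t = 4.0916/0.82 = 4.9897.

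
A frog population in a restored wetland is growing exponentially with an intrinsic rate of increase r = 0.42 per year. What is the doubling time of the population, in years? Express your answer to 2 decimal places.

1.65 years

Doubling time t_d = ln(2)/r = 0.6931/0.42 = 1.6504.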